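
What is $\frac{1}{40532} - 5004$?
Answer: $- \frac{202822127}{40532} \approx -5004.0$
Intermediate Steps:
$\frac{1}{40532} - 5004 = - \frac{202822127}{40532}$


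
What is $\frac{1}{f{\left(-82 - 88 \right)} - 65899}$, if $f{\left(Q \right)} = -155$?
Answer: $- \frac{1}{66054} \approx -1.5139 \cdot 10^{-5}$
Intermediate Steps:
$\frac{1}{f{\left(-82 - 88 \right)} - 65899} = \frac{1}{-155 - 65899} = \frac{1}{-66054} = - \frac{1}{66054}$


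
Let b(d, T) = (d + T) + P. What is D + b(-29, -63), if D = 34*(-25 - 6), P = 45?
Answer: -1101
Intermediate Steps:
b(d, T) = 45 + T + d (b(d, T) = (d + T) + 45 = (T + d) + 45 = 45 + T + d)
D = -1054 (D = 34*(-31) = -1054)
D + b(-29, -63) = -1054 + (45 - 63 - 29) = -1054 - 47 = -1101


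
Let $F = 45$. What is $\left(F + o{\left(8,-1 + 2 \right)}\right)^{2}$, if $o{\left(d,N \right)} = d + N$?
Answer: $2916$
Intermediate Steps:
$o{\left(d,N \right)} = N + d$
$\left(F + o{\left(8,-1 + 2 \right)}\right)^{2} = \left(45 + \left(\left(-1 + 2\right) + 8\right)\right)^{2} = \left(45 + \left(1 + 8\right)\right)^{2} = \left(45 + 9\right)^{2} = 54^{2} = 2916$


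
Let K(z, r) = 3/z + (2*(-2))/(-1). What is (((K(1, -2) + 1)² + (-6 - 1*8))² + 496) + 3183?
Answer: 6179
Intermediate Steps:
K(z, r) = 4 + 3/z (K(z, r) = 3/z - 4*(-1) = 3/z + 4 = 4 + 3/z)
(((K(1, -2) + 1)² + (-6 - 1*8))² + 496) + 3183 = ((((4 + 3/1) + 1)² + (-6 - 1*8))² + 496) + 3183 = ((((4 + 3*1) + 1)² + (-6 - 8))² + 496) + 3183 = ((((4 + 3) + 1)² - 14)² + 496) + 3183 = (((7 + 1)² - 14)² + 496) + 3183 = ((8² - 14)² + 496) + 3183 = ((64 - 14)² + 496) + 3183 = (50² + 496) + 3183 = (2500 + 496) + 3183 = 2996 + 3183 = 6179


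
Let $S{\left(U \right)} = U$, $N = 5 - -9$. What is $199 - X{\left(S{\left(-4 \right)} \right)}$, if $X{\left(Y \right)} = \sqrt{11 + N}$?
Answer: $194$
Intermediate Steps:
$N = 14$ ($N = 5 + 9 = 14$)
$X{\left(Y \right)} = 5$ ($X{\left(Y \right)} = \sqrt{11 + 14} = \sqrt{25} = 5$)
$199 - X{\left(S{\left(-4 \right)} \right)} = 199 - 5 = 194$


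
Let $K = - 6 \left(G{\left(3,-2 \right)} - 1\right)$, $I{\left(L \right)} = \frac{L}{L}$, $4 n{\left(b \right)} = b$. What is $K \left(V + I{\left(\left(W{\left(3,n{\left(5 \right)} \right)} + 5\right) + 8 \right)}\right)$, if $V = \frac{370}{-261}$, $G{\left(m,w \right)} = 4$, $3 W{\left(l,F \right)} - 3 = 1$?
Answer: $\frac{218}{29} \approx 7.5172$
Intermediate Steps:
$n{\left(b \right)} = \frac{b}{4}$
$W{\left(l,F \right)} = \frac{4}{3}$ ($W{\left(l,F \right)} = 1 + \frac{1}{3} \cdot 1 = 1 + \frac{1}{3} = \frac{4}{3}$)
$I{\left(L \right)} = 1$
$V = - \frac{370}{261}$ ($V = 370 \left(- \frac{1}{261}\right) = - \frac{370}{261} \approx -1.4176$)
$K = -18$ ($K = - 6 \left(4 - 1\right) = \left(-6\right) 3 = -18$)
$K \left(V + I{\left(\left(W{\left(3,n{\left(5 \right)} \right)} + 5\right) + 8 \right)}\right) = - 18 \left(- \frac{370}{261} + 1\right) = \left(-18\right) \left(- \frac{109}{261}\right) = \frac{218}{29}$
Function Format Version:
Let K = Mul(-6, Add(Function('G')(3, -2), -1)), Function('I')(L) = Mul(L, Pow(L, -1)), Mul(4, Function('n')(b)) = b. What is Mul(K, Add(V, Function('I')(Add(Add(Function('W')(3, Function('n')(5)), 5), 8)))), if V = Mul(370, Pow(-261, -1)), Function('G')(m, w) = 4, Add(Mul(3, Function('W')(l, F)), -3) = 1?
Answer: Rational(218, 29) ≈ 7.5172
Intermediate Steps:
Function('n')(b) = Mul(Rational(1, 4), b)
Function('W')(l, F) = Rational(4, 3) (Function('W')(l, F) = Add(1, Mul(Rational(1, 3), 1)) = Add(1, Rational(1, 3)) = Rational(4, 3))
Function('I')(L) = 1
V = Rational(-370, 261) (V = Mul(370, Rational(-1, 261)) = Rational(-370, 261) ≈ -1.4176)
K = -18 (K = Mul(-6, Add(4, -1)) = Mul(-6, 3) = -18)
Mul(K, Add(V, Function('I')(Add(Add(Function('W')(3, Function('n')(5)), 5), 8)))) = Mul(-18, Add(Rational(-370, 261), 1)) = Mul(-18, Rational(-109, 261)) = Rational(218, 29)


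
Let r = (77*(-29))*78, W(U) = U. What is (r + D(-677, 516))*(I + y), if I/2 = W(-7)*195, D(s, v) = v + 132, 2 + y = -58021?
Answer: 10542225078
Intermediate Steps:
y = -58023 (y = -2 - 58021 = -58023)
D(s, v) = 132 + v
r = -174174 (r = -2233*78 = -174174)
I = -2730 (I = 2*(-7*195) = 2*(-1365) = -2730)
(r + D(-677, 516))*(I + y) = (-174174 + (132 + 516))*(-2730 - 58023) = (-174174 + 648)*(-60753) = -173526*(-60753) = 10542225078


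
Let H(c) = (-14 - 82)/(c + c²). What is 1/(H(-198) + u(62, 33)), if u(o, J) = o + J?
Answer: 6501/617579 ≈ 0.010527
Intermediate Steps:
u(o, J) = J + o
H(c) = -96/(c + c²)
1/(H(-198) + u(62, 33)) = 1/(-96/(-198*(1 - 198)) + (33 + 62)) = 1/(-96*(-1/198)/(-197) + 95) = 1/(-96*(-1/198)*(-1/197) + 95) = 1/(-16/6501 + 95) = 1/(617579/6501) = 6501/617579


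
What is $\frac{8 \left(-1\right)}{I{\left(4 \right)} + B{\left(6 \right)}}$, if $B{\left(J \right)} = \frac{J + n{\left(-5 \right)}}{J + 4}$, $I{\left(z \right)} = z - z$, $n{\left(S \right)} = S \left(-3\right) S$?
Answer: $\frac{80}{69} \approx 1.1594$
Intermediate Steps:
$n{\left(S \right)} = - 3 S^{2}$ ($n{\left(S \right)} = - 3 S S = - 3 S^{2}$)
$I{\left(z \right)} = 0$
$B{\left(J \right)} = \frac{-75 + J}{4 + J}$ ($B{\left(J \right)} = \frac{J - 3 \left(-5\right)^{2}}{J + 4} = \frac{J - 75}{4 + J} = \frac{-75 + J}{4 + J}$)
$\frac{8 \left(-1\right)}{I{\left(4 \right)} + B{\left(6 \right)}} = \frac{8 \left(-1\right)}{0 + \frac{-75 + 6}{4 + 6}} = - \frac{8}{0 + \frac{1}{10} \left(-69\right)} = - \frac{8}{0 - \frac{69}{10}} = - \frac{8}{- \frac{69}{10}} = \left(-8\right) \left(- \frac{10}{69}\right) = \frac{80}{69}$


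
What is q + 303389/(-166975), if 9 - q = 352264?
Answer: -58818082014/166975 ≈ -3.5226e+5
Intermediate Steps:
q = -352255 (q = 9 - 1*352264 = 9 - 352264 = -352255)
q + 303389/(-166975) = -352255 + 303389/(-166975) = -352255 + 303389*(-1/166975) = -352255 - 303389/166975 = -58818082014/166975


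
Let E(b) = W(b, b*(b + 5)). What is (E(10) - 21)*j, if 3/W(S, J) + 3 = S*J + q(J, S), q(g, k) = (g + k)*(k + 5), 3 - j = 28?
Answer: 681950/1299 ≈ 524.98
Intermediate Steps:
j = -25 (j = 3 - 1*28 = 3 - 28 = -25)
q(g, k) = (5 + k)*(g + k) (q(g, k) = (g + k)*(5 + k) = (5 + k)*(g + k))
W(S, J) = 3/(-3 + S² + 5*J + 5*S + 2*J*S) (W(S, J) = 3/(-3 + (S*J + (S² + 5*J + 5*S + J*S))) = 3/(-3 + (J*S + (S² + 5*J + 5*S + J*S))) = 3/(-3 + (S² + 5*J + 5*S + 2*J*S)) = 3/(-3 + S² + 5*J + 5*S + 2*J*S))
E(b) = 3/(-3 + b² + 5*b + 2*b²*(5 + b) + 5*b*(5 + b)) (E(b) = 3/(-3 + b² + 5*(b*(b + 5)) + 5*b + 2*(b*(b + 5))*b) = 3/(-3 + b² + 5*(b*(5 + b)) + 5*b + 2*(b*(5 + b))*b) = 3/(-3 + b² + 5*b*(5 + b) + 5*b + 2*b²*(5 + b)) = 3/(-3 + b² + 5*b + 2*b²*(5 + b) + 5*b*(5 + b)))
(E(10) - 21)*j = (3/(-3 + 2*10³ + 16*10² + 30*10) - 21)*(-25) = (3/(-3 + 2*1000 + 16*100 + 300) - 21)*(-25) = (3/(-3 + 2000 + 1600 + 300) - 21)*(-25) = (3/3897 - 21)*(-25) = (3*(1/3897) - 21)*(-25) = (1/1299 - 21)*(-25) = -27278/1299*(-25) = 681950/1299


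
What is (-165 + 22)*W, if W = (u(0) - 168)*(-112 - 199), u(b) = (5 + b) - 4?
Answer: -7426991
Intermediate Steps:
u(b) = 1 + b
W = 51937 (W = ((1 + 0) - 168)*(-112 - 199) = (1 - 168)*(-311) = -167*(-311) = 51937)
(-165 + 22)*W = (-165 + 22)*51937 = -143*51937 = -7426991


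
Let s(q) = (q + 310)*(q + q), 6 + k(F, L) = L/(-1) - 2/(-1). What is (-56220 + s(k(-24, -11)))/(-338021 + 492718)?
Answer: -51782/154697 ≈ -0.33473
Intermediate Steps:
k(F, L) = -4 - L (k(F, L) = -6 + (L/(-1) - 2/(-1)) = -6 + (L*(-1) - 2*(-1)) = -6 + (-L + 2) = -6 + (2 - L) = -4 - L)
s(q) = 2*q*(310 + q) (s(q) = (310 + q)*(2*q) = 2*q*(310 + q))
(-56220 + s(k(-24, -11)))/(-338021 + 492718) = (-56220 + 2*(-4 - 1*(-11))*(310 + (-4 - 1*(-11))))/(-338021 + 492718) = (-56220 + 2*(-4 + 11)*(310 + (-4 + 11)))/154697 = (-56220 + 2*7*(310 + 7))*(1/154697) = (-56220 + 2*7*317)*(1/154697) = (-56220 + 4438)*(1/154697) = -51782*1/154697 = -51782/154697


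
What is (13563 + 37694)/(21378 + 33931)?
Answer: 51257/55309 ≈ 0.92674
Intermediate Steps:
(13563 + 37694)/(21378 + 33931) = 51257/55309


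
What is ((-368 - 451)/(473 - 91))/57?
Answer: -273/7258 ≈ -0.037614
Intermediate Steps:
((-368 - 451)/(473 - 91))/57 = -819/382*(1/57) = -819*1/382*(1/57) = -819/382*1/57 = -273/7258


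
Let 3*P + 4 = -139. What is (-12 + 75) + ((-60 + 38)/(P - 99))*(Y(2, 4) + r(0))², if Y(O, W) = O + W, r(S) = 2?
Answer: 363/5 ≈ 72.600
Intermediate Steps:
P = -143/3 (P = -4/3 + (⅓)*(-139) = -4/3 - 139/3 = -143/3 ≈ -47.667)
(-12 + 75) + ((-60 + 38)/(P - 99))*(Y(2, 4) + r(0))² = (-12 + 75) + ((-60 + 38)/(-143/3 - 99))*((2 + 4) + 2)² = 63 + (-22/(-440/3))*(6 + 2)² = 63 - 22*(-3/440)*8² = 63 + (3/20)*64 = 63 + 48/5 = 363/5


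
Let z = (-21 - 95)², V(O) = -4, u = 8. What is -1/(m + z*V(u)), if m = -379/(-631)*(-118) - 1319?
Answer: 631/34839955 ≈ 1.8111e-5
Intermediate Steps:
z = 13456 (z = (-116)² = 13456)
m = -877011/631 (m = -379*(-1/631)*(-118) - 1319 = (379/631)*(-118) - 1319 = -44722/631 - 1319 = -877011/631 ≈ -1389.9)
-1/(m + z*V(u)) = -1/(-877011/631 + 13456*(-4)) = -1/(-877011/631 - 53824) = -1/(-34839955/631) = -1*(-631/34839955) = 631/34839955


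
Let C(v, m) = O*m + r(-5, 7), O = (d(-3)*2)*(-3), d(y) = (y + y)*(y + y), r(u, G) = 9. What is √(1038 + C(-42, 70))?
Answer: I*√14073 ≈ 118.63*I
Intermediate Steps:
d(y) = 4*y² (d(y) = (2*y)*(2*y) = 4*y²)
O = -216 (O = ((4*(-3)²)*2)*(-3) = ((4*9)*2)*(-3) = (36*2)*(-3) = 72*(-3) = -216)
C(v, m) = 9 - 216*m (C(v, m) = -216*m + 9 = 9 - 216*m)
√(1038 + C(-42, 70)) = √(1038 + (9 - 216*70)) = √(1038 + (9 - 15120)) = √(1038 - 15111) = √(-14073) = I*√14073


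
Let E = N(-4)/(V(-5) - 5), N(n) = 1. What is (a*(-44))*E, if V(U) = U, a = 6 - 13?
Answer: -154/5 ≈ -30.800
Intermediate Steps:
a = -7
E = -⅒ (E = 1/(-5 - 5) = 1/(-10) = 1*(-⅒) = -⅒ ≈ -0.10000)
(a*(-44))*E = -7*(-44)*(-⅒) = 308*(-⅒) = -154/5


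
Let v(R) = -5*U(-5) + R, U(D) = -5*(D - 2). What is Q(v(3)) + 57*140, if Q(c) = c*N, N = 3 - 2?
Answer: 7808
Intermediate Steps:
U(D) = 10 - 5*D (U(D) = -5*(-2 + D) = 10 - 5*D)
N = 1
v(R) = -175 + R (v(R) = -5*(10 - 5*(-5)) + R = -5*(10 + 25) + R = -5*35 + R = -175 + R)
Q(c) = c (Q(c) = c*1 = c)
Q(v(3)) + 57*140 = (-175 + 3) + 57*140 = -172 + 7980 = 7808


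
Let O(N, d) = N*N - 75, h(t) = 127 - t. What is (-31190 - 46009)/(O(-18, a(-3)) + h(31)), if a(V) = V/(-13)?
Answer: -25733/115 ≈ -223.77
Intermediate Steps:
a(V) = -V/13 (a(V) = V*(-1/13) = -V/13)
O(N, d) = -75 + N² (O(N, d) = N² - 75 = -75 + N²)
(-31190 - 46009)/(O(-18, a(-3)) + h(31)) = (-31190 - 46009)/((-75 + (-18)²) + (127 - 1*31)) = -77199/((-75 + 324) + (127 - 31)) = -77199/(249 + 96) = -77199/345 = -77199*1/345 = -25733/115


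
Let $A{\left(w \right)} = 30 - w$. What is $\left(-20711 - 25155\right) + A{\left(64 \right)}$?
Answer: $-45900$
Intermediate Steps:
$\left(-20711 - 25155\right) + A{\left(64 \right)} = \left(-20711 - 25155\right) + \left(30 - 64\right) = -45866 + \left(30 - 64\right) = -45866 - 34 = -45900$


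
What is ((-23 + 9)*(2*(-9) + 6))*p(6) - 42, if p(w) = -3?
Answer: -546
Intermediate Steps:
((-23 + 9)*(2*(-9) + 6))*p(6) - 42 = ((-23 + 9)*(2*(-9) + 6))*(-3) - 42 = -14*(-18 + 6)*(-3) - 42 = -14*(-12)*(-3) - 42 = 168*(-3) - 42 = -504 - 42 = -546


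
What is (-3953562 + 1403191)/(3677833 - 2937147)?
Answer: -2550371/740686 ≈ -3.4433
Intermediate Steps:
(-3953562 + 1403191)/(3677833 - 2937147) = -2550371/740686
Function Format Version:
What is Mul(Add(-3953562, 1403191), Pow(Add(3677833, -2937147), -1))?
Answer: Rational(-2550371, 740686) ≈ -3.4433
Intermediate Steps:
Mul(Add(-3953562, 1403191), Pow(Add(3677833, -2937147), -1)) = Mul(-2550371, Pow(740686, -1)) = Mul(-2550371, Rational(1, 740686)) = Rational(-2550371, 740686)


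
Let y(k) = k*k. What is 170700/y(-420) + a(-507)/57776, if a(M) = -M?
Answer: 8293165/8493072 ≈ 0.97646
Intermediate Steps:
y(k) = k²
170700/y(-420) + a(-507)/57776 = 170700/((-420)²) - 1*(-507)/57776 = 170700/176400 + 507*(1/57776) = 170700*(1/176400) + 507/57776 = 569/588 + 507/57776 = 8293165/8493072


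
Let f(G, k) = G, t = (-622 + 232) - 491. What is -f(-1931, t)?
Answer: 1931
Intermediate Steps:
t = -881 (t = -390 - 491 = -881)
-f(-1931, t) = -1*(-1931) = 1931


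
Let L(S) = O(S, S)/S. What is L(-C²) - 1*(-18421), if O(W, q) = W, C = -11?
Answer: 18422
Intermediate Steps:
L(S) = 1 (L(S) = S/S = 1)
L(-C²) - 1*(-18421) = 1 - 1*(-18421) = 1 + 18421 = 18422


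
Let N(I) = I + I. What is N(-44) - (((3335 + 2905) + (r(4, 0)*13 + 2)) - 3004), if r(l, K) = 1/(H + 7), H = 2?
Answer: -29947/9 ≈ -3327.4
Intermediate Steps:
r(l, K) = 1/9 (r(l, K) = 1/(2 + 7) = 1/9)
N(I) = 2*I
N(-44) - (((3335 + 2905) + (r(4, 0)*13 + 2)) - 3004) = 2*(-44) - (((3335 + 2905) + ((1/9)*13 + 2)) - 3004) = -88 - ((6240 + (13/9 + 2)) - 3004) = -88 - ((6240 + 31/9) - 3004) = -88 - (56191/9 - 3004) = -88 - 1*29155/9 = -88 - 29155/9 = -29947/9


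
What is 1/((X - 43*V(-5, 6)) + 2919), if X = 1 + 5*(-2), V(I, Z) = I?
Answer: 1/3125 ≈ 0.00032000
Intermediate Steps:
X = -9 (X = 1 - 10 = -9)
1/((X - 43*V(-5, 6)) + 2919) = 1/((-9 - 43*(-5)) + 2919) = 1/((-9 + 215) + 2919) = 1/(206 + 2919) = 1/3125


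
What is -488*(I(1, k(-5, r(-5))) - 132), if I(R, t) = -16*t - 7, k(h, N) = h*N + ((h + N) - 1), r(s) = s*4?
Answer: 645624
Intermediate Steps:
r(s) = 4*s
k(h, N) = -1 + N + h + N*h (k(h, N) = N*h + ((N + h) - 1) = N*h + (-1 + N + h) = -1 + N + h + N*h)
I(R, t) = -7 - 16*t
-488*(I(1, k(-5, r(-5))) - 132) = -488*((-7 - 16*(-1 + 4*(-5) - 5 + (4*(-5))*(-5))) - 132) = -488*((-7 - 16*(-1 - 20 - 5 - 20*(-5))) - 132) = -488*((-7 - 16*(-1 - 20 - 5 + 100)) - 132) = -488*((-7 - 16*74) - 132) = -488*((-7 - 1184) - 132) = -488*(-1191 - 132) = -488*(-1323) = 645624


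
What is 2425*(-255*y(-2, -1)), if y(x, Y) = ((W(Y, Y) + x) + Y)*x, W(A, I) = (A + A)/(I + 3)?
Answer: -4947000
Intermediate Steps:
W(A, I) = 2*A/(3 + I) (W(A, I) = (2*A)/(3 + I) = 2*A/(3 + I))
y(x, Y) = x*(Y + x + 2*Y/(3 + Y)) (y(x, Y) = ((2*Y/(3 + Y) + x) + Y)*x = ((x + 2*Y/(3 + Y)) + Y)*x = (Y + x + 2*Y/(3 + Y))*x = x*(Y + x + 2*Y/(3 + Y)))
2425*(-255*y(-2, -1)) = 2425*(-(-510)*(2*(-1) + (3 - 1)*(-1 - 2))/(3 - 1)) = 2425*(-(-510)*(-2 + 2*(-3))/2) = 2425*(-(-510)*(-2 - 6)/2) = 2425*(-(-510)*(-8)/2) = 2425*(-255*8) = 2425*(-2040) = -4947000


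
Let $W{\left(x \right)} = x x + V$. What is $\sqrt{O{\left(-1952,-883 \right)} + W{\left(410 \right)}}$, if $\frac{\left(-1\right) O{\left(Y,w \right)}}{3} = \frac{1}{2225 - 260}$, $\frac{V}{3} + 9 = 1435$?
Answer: $\frac{\sqrt{73954470795}}{655} \approx 415.18$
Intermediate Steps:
$V = 4278$ ($V = -27 + 3 \cdot 1435 = -27 + 4305 = 4278$)
$O{\left(Y,w \right)} = - \frac{1}{655}$ ($O{\left(Y,w \right)} = - \frac{3}{2225 - 260} = - \frac{3}{1965} = \left(-3\right) \frac{1}{1965} = - \frac{1}{655}$)
$W{\left(x \right)} = 4278 + x^{2}$ ($W{\left(x \right)} = x x + 4278 = x^{2} + 4278 = 4278 + x^{2}$)
$\sqrt{O{\left(-1952,-883 \right)} + W{\left(410 \right)}} = \sqrt{- \frac{1}{655} + \left(4278 + 410^{2}\right)} = \sqrt{- \frac{1}{655} + \left(4278 + 168100\right)} = \sqrt{- \frac{1}{655} + 172378} = \sqrt{\frac{112907589}{655}} = \frac{\sqrt{73954470795}}{655}$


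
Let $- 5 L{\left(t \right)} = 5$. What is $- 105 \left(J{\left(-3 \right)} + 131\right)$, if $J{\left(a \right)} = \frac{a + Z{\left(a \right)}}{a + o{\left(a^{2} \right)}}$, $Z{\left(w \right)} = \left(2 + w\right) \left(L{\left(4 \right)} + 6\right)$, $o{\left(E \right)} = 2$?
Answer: $-14595$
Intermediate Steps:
$L{\left(t \right)} = -1$ ($L{\left(t \right)} = \left(- \frac{1}{5}\right) 5 = -1$)
$Z{\left(w \right)} = 10 + 5 w$ ($Z{\left(w \right)} = \left(2 + w\right) \left(-1 + 6\right) = \left(2 + w\right) 5 = 10 + 5 w$)
$J{\left(a \right)} = \frac{10 + 6 a}{2 + a}$ ($J{\left(a \right)} = \frac{a + \left(10 + 5 a\right)}{a + 2} = \frac{10 + 6 a}{2 + a}$)
$- 105 \left(J{\left(-3 \right)} + 131\right) = - 105 \left(\frac{2 \left(5 + 3 \left(-3\right)\right)}{2 - 3} + 131\right) = - 105 \left(\frac{2 \left(5 - 9\right)}{-1} + 131\right) = - 105 \left(2 \left(-1\right) \left(-4\right) + 131\right) = - 105 \left(8 + 131\right) = \left(-105\right) 139 = -14595$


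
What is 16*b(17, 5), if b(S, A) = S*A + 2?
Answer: 1392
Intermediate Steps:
b(S, A) = 2 + A*S (b(S, A) = A*S + 2 = 2 + A*S)
16*b(17, 5) = 16*(2 + 5*17) = 16*(2 + 85) = 16*87 = 1392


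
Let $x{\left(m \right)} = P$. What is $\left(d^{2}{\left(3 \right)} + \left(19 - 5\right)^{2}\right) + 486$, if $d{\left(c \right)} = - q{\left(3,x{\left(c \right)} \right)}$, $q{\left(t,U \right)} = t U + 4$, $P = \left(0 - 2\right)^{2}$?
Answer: $938$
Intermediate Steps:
$P = 4$ ($P = \left(-2\right)^{2} = 4$)
$x{\left(m \right)} = 4$
$q{\left(t,U \right)} = 4 + U t$ ($q{\left(t,U \right)} = U t + 4 = 4 + U t$)
$d{\left(c \right)} = -16$ ($d{\left(c \right)} = - (4 + 4 \cdot 3) = - (4 + 12) = \left(-1\right) 16 = -16$)
$\left(d^{2}{\left(3 \right)} + \left(19 - 5\right)^{2}\right) + 486 = \left(\left(-16\right)^{2} + \left(19 - 5\right)^{2}\right) + 486 = \left(256 + 14^{2}\right) + 486 = \left(256 + 196\right) + 486 = 452 + 486 = 938$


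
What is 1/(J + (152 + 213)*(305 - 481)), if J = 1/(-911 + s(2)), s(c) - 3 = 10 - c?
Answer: -900/57816001 ≈ -1.5567e-5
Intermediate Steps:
s(c) = 13 - c (s(c) = 3 + (10 - c) = 13 - c)
J = -1/900 (J = 1/(-911 + (13 - 1*2)) = 1/(-911 + (13 - 2)) = 1/(-911 + 11) = 1/(-900) = -1/900 ≈ -0.0011111)
1/(J + (152 + 213)*(305 - 481)) = 1/(-1/900 + (152 + 213)*(305 - 481)) = 1/(-1/900 + 365*(-176)) = 1/(-1/900 - 64240) = 1/(-57816001/900) = -900/57816001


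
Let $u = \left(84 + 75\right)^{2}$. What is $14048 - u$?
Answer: $-11233$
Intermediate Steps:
$u = 25281$ ($u = 159^{2} = 25281$)
$14048 - u = 14048 - 25281 = -11233$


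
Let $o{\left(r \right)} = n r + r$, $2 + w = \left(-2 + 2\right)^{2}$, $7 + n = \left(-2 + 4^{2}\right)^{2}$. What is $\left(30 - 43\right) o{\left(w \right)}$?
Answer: $4940$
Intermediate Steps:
$n = 189$ ($n = -7 + \left(-2 + 4^{2}\right)^{2} = -7 + \left(-2 + 16\right)^{2} = -7 + 14^{2} = -7 + 196 = 189$)
$w = -2$ ($w = -2 + \left(-2 + 2\right)^{2} = -2 + 0^{2} = -2 + 0 = -2$)
$o{\left(r \right)} = 190 r$ ($o{\left(r \right)} = 189 r + r = 190 r$)
$\left(30 - 43\right) o{\left(w \right)} = \left(30 - 43\right) 190 \left(-2\right) = \left(-13\right) \left(-380\right) = 4940$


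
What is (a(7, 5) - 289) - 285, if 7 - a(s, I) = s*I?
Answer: -602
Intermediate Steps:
a(s, I) = 7 - I*s (a(s, I) = 7 - s*I = 7 - I*s)
(a(7, 5) - 289) - 285 = ((7 - 1*5*7) - 289) - 285 = ((7 - 35) - 289) - 285 = (-28 - 289) - 285 = -317 - 285 = -602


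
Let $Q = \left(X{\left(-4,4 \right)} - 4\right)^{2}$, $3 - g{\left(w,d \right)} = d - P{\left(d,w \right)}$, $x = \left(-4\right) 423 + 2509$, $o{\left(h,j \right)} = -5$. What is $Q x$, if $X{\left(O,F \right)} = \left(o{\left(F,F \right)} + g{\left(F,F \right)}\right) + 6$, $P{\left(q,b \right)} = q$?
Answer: $0$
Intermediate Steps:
$x = 817$ ($x = -1692 + 2509 = 817$)
$g{\left(w,d \right)} = 3$ ($g{\left(w,d \right)} = 3 - \left(d - d\right) = 3 - 0 = 3 + 0 = 3$)
$X{\left(O,F \right)} = 4$ ($X{\left(O,F \right)} = \left(-5 + 3\right) + 6 = -2 + 6 = 4$)
$Q = 0$ ($Q = \left(4 - 4\right)^{2} = 0^{2} = 0$)
$Q x = 0 \cdot 817 = 0$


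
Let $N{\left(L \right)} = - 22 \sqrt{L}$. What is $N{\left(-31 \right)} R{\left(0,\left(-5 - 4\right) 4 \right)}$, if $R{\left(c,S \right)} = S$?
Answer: $792 i \sqrt{31} \approx 4409.7 i$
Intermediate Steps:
$N{\left(-31 \right)} R{\left(0,\left(-5 - 4\right) 4 \right)} = - 22 \sqrt{-31} \left(-5 - 4\right) 4 = - 22 i \sqrt{31} \left(\left(-9\right) 4\right) = - 22 i \sqrt{31} \left(-36\right) = 792 i \sqrt{31}$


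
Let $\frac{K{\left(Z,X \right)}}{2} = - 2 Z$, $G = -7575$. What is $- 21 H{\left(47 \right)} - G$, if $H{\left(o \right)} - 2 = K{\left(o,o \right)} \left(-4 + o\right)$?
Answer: $177297$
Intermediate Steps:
$K{\left(Z,X \right)} = - 4 Z$ ($K{\left(Z,X \right)} = 2 \left(- 2 Z\right) = - 4 Z$)
$H{\left(o \right)} = 2 - 4 o \left(-4 + o\right)$ ($H{\left(o \right)} = 2 + - 4 o \left(-4 + o\right) = 2 - 4 o \left(-4 + o\right)$)
$- 21 H{\left(47 \right)} - G = - 21 \left(2 - 4 \cdot 47^{2} + 16 \cdot 47\right) - -7575 = - 21 \left(2 - 8836 + 752\right) + 7575 = \left(-21\right) \left(-8082\right) + 7575 = 169722 + 7575 = 177297$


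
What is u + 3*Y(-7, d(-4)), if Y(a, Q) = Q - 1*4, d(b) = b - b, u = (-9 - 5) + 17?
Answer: -9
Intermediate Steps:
u = 3 (u = -14 + 17 = 3)
d(b) = 0
Y(a, Q) = -4 + Q (Y(a, Q) = Q - 4 = -4 + Q)
u + 3*Y(-7, d(-4)) = 3 + 3*(-4 + 0) = 3 + 3*(-4) = 3 - 12 = -9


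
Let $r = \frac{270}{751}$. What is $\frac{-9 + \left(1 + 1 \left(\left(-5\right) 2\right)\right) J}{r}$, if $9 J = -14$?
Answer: $\frac{751}{54} \approx 13.907$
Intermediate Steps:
$J = - \frac{14}{9}$ ($J = \frac{1}{9} \left(-14\right) = - \frac{14}{9} \approx -1.5556$)
$r = \frac{270}{751}$ ($r = 270 \cdot \frac{1}{751} = \frac{270}{751} \approx 0.35952$)
$\frac{-9 + \left(1 + 1 \left(\left(-5\right) 2\right)\right) J}{r} = \frac{-9 + \left(1 + 1 \left(\left(-5\right) 2\right)\right) \left(- \frac{14}{9}\right)}{\frac{270}{751}} = \left(-9 + \left(1 + 1 \left(-10\right)\right) \left(- \frac{14}{9}\right)\right) \frac{751}{270} = \left(-9 + \left(1 - 10\right) \left(- \frac{14}{9}\right)\right) \frac{751}{270} = \left(-9 - -14\right) \frac{751}{270} = \left(-9 + 14\right) \frac{751}{270} = 5 \cdot \frac{751}{270} = \frac{751}{54}$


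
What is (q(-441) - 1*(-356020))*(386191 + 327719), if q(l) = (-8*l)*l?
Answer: -856569207480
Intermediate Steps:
q(l) = -8*l²
(q(-441) - 1*(-356020))*(386191 + 327719) = (-8*(-441)² - 1*(-356020))*(386191 + 327719) = (-8*194481 + 356020)*713910 = (-1555848 + 356020)*713910 = -1199828*713910 = -856569207480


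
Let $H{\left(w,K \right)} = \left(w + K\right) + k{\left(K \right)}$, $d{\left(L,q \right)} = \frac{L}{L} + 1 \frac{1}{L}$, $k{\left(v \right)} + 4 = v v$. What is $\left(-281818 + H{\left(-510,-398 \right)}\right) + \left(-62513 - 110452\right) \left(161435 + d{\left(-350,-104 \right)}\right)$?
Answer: $- \frac{1954603110027}{70} \approx -2.7923 \cdot 10^{10}$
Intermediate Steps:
$k{\left(v \right)} = -4 + v^{2}$ ($k{\left(v \right)} = -4 + v v = -4 + v^{2}$)
$d{\left(L,q \right)} = 1 + \frac{1}{L}$
$H{\left(w,K \right)} = -4 + K + w + K^{2}$ ($H{\left(w,K \right)} = \left(w + K\right) + \left(-4 + K^{2}\right) = \left(K + w\right) + \left(-4 + K^{2}\right) = -4 + K + w + K^{2}$)
$\left(-281818 + H{\left(-510,-398 \right)}\right) + \left(-62513 - 110452\right) \left(161435 + d{\left(-350,-104 \right)}\right) = \left(-281818 - \left(912 - 158404\right)\right) + \left(-62513 - 110452\right) \left(161435 + \frac{1 - 350}{-350}\right) = \left(-281818 - -157492\right) - 172965 \left(161435 - - \frac{349}{350}\right) = \left(-281818 + 157492\right) - 172965 \left(161435 + \frac{349}{350}\right) = -124326 - \frac{1954594407207}{70} = - \frac{1954603110027}{70}$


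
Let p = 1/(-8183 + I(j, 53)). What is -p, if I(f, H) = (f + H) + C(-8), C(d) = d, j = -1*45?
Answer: 1/8183 ≈ 0.00012220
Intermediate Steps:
j = -45
I(f, H) = -8 + H + f (I(f, H) = (f + H) - 8 = (H + f) - 8 = -8 + H + f)
p = -1/8183 (p = 1/(-8183 + (-8 + 53 - 45)) = 1/(-8183 + 0) = 1/(-8183) = -1/8183 ≈ -0.00012220)
-p = -1*(-1/8183) = 1/8183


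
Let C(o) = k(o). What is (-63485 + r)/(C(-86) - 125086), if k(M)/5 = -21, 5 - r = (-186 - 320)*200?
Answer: -37720/125191 ≈ -0.30130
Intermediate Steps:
r = 101205 (r = 5 - (-186 - 320)*200 = 5 - (-506)*200 = 5 - 1*(-101200) = 5 + 101200 = 101205)
k(M) = -105 (k(M) = 5*(-21) = -105)
C(o) = -105
(-63485 + r)/(C(-86) - 125086) = (-63485 + 101205)/(-105 - 125086) = 37720/(-125191) = 37720*(-1/125191) = -37720/125191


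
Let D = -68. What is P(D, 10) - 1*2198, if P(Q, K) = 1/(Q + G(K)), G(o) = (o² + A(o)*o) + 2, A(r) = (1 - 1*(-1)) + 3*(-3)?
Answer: -79129/36 ≈ -2198.0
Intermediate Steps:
A(r) = -7 (A(r) = (1 + 1) - 9 = 2 - 9 = -7)
G(o) = 2 + o² - 7*o (G(o) = (o² - 7*o) + 2 = 2 + o² - 7*o)
P(Q, K) = 1/(2 + Q + K² - 7*K) (P(Q, K) = 1/(Q + (2 + K² - 7*K)) = 1/(2 + Q + K² - 7*K))
P(D, 10) - 1*2198 = 1/(2 - 68 + 10² - 7*10) - 1*2198 = 1/(2 - 68 + 100 - 70) - 2198 = 1/(-36) - 2198 = -1/36 - 2198 = -79129/36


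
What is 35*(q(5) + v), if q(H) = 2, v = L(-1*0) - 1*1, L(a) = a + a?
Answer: 35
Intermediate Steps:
L(a) = 2*a
v = -1 (v = 2*(-1*0) - 1*1 = 2*0 - 1 = 0 - 1 = -1)
35*(q(5) + v) = 35*(2 - 1) = 35*1 = 35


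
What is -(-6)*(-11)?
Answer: -66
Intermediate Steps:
-(-6)*(-11) = -1*66 = -66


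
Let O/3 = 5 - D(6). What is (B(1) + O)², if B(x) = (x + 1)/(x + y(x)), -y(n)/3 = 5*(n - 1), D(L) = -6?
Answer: 1225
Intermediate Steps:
y(n) = 15 - 15*n (y(n) = -15*(n - 1) = -15*(-1 + n) = -3*(-5 + 5*n) = 15 - 15*n)
O = 33 (O = 3*(5 - 1*(-6)) = 3*(5 + 6) = 3*11 = 33)
B(x) = (1 + x)/(15 - 14*x) (B(x) = (x + 1)/(x + (15 - 15*x)) = (1 + x)/(15 - 14*x))
(B(1) + O)² = ((-1 - 1*1)/(-15 + 14*1) + 33)² = ((-1 - 1)/(-15 + 14) + 33)² = (-2/(-1) + 33)² = (-1*(-2) + 33)² = (2 + 33)² = 35² = 1225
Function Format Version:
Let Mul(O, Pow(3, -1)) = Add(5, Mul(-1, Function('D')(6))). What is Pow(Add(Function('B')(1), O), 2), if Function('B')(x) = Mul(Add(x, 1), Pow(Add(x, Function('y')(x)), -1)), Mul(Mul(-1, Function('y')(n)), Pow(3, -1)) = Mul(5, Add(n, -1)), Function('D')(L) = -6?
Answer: 1225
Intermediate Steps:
Function('y')(n) = Add(15, Mul(-15, n)) (Function('y')(n) = Mul(-3, Mul(5, Add(n, -1))) = Mul(-3, Mul(5, Add(-1, n))) = Mul(-3, Add(-5, Mul(5, n))) = Add(15, Mul(-15, n)))
O = 33 (O = Mul(3, Add(5, Mul(-1, -6))) = Mul(3, Add(5, 6)) = Mul(3, 11) = 33)
Function('B')(x) = Mul(Pow(Add(15, Mul(-14, x)), -1), Add(1, x)) (Function('B')(x) = Mul(Add(x, 1), Pow(Add(x, Add(15, Mul(-15, x))), -1)) = Mul(Add(1, x), Pow(Add(15, Mul(-14, x)), -1)) = Mul(Pow(Add(15, Mul(-14, x)), -1), Add(1, x)))
Pow(Add(Function('B')(1), O), 2) = Pow(Add(Mul(Pow(Add(-15, Mul(14, 1)), -1), Add(-1, Mul(-1, 1))), 33), 2) = Pow(Add(Mul(Pow(Add(-15, 14), -1), Add(-1, -1)), 33), 2) = Pow(Add(Mul(Pow(-1, -1), -2), 33), 2) = Pow(Add(Mul(-1, -2), 33), 2) = Pow(Add(2, 33), 2) = Pow(35, 2) = 1225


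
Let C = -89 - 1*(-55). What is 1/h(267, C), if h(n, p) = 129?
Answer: 1/129 ≈ 0.0077519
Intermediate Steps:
C = -34 (C = -89 + 55 = -34)
1/h(267, C) = 1/129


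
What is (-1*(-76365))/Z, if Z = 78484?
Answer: 76365/78484 ≈ 0.97300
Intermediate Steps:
(-1*(-76365))/Z = -1*(-76365)/78484 = 76365*(1/78484) = 76365/78484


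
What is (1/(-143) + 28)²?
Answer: 16024009/20449 ≈ 783.61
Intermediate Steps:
(1/(-143) + 28)² = (-1/143 + 28)² = (4003/143)² = 16024009/20449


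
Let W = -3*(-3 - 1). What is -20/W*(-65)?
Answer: 325/3 ≈ 108.33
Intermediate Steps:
W = 12 (W = -3*(-4) = 12)
-20/W*(-65) = -20/12*(-65) = -20*1/12*(-65) = -5/3*(-65) = 325/3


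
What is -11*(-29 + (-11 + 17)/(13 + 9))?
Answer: 316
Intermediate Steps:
-11*(-29 + (-11 + 17)/(13 + 9)) = -11*(-29 + 6/22) = -11*(-29 + 6*(1/22)) = -11*(-29 + 3/11) = -11*(-316/11) = 316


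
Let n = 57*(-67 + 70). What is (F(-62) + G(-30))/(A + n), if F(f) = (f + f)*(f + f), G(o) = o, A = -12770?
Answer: -15346/12599 ≈ -1.2180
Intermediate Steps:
F(f) = 4*f² (F(f) = (2*f)*(2*f) = 4*f²)
n = 171 (n = 57*3 = 171)
(F(-62) + G(-30))/(A + n) = (4*(-62)² - 30)/(-12770 + 171) = (4*3844 - 30)/(-12599) = (15376 - 30)*(-1/12599) = 15346*(-1/12599) = -15346/12599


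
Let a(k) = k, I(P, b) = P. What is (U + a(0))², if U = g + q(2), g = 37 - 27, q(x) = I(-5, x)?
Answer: 25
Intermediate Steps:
q(x) = -5
g = 10
U = 5 (U = 10 - 5 = 5)
(U + a(0))² = (5 + 0)² = 5² = 25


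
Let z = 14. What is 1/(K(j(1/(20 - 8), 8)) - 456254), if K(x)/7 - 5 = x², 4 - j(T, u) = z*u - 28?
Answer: -1/411419 ≈ -2.4306e-6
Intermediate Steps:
j(T, u) = 32 - 14*u (j(T, u) = 4 - (14*u - 28) = 4 - (-28 + 14*u) = 4 + (28 - 14*u) = 32 - 14*u)
K(x) = 35 + 7*x²
1/(K(j(1/(20 - 8), 8)) - 456254) = 1/((35 + 7*(32 - 14*8)²) - 456254) = 1/((35 + 7*(32 - 112)²) - 456254) = 1/((35 + 7*(-80)²) - 456254) = 1/((35 + 7*6400) - 456254) = 1/((35 + 44800) - 456254) = 1/(44835 - 456254) = 1/(-411419) = -1/411419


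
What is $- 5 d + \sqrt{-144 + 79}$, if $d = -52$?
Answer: $260 + i \sqrt{65} \approx 260.0 + 8.0623 i$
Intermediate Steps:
$- 5 d + \sqrt{-144 + 79} = \left(-5\right) \left(-52\right) + \sqrt{-144 + 79} = 260 + \sqrt{-65} = 260 + i \sqrt{65}$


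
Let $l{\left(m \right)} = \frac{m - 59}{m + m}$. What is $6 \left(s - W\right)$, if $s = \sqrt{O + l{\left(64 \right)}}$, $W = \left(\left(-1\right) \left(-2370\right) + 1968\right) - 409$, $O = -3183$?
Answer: $-23574 + \frac{3 i \sqrt{814838}}{8} \approx -23574.0 + 338.51 i$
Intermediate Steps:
$l{\left(m \right)} = \frac{-59 + m}{2 m}$
$W = 3929$ ($W = \left(2370 + 1968\right) - 409 = 4338 - 409 = 3929$)
$s = \frac{i \sqrt{814838}}{16}$ ($s = \sqrt{-3183 + \frac{-59 + 64}{2 \cdot 64}} = \sqrt{-3183 + \frac{1}{2} \cdot \frac{1}{64} \cdot 5} = \sqrt{-3183 + \frac{5}{128}} = \sqrt{- \frac{407419}{128}} = \frac{i \sqrt{814838}}{16} \approx 56.418 i$)
$6 \left(s - W\right) = 6 \left(\frac{i \sqrt{814838}}{16} - 3929\right) = 6 \left(-3929 + \frac{i \sqrt{814838}}{16}\right) = -23574 + \frac{3 i \sqrt{814838}}{8}$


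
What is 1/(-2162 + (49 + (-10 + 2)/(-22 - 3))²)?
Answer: 625/169039 ≈ 0.0036974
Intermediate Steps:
1/(-2162 + (49 + (-10 + 2)/(-22 - 3))²) = 1/(-2162 + (49 - 8/(-25))²) = 1/(-2162 + (49 - 8*(-1/25))²) = 1/(-2162 + (49 + 8/25)²) = 1/(-2162 + (1233/25)²) = 1/(-2162 + 1520289/625) = 1/(169039/625) = 625/169039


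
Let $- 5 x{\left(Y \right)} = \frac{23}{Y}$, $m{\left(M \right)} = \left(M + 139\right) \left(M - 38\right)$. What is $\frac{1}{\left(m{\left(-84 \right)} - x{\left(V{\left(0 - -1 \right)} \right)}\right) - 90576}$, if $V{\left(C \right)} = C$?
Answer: $- \frac{5}{486407} \approx -1.0279 \cdot 10^{-5}$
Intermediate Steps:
$m{\left(M \right)} = \left(-38 + M\right) \left(139 + M\right)$ ($m{\left(M \right)} = \left(139 + M\right) \left(-38 + M\right) = \left(-38 + M\right) \left(139 + M\right)$)
$x{\left(Y \right)} = - \frac{23}{5 Y}$ ($x{\left(Y \right)} = - \frac{23 \frac{1}{Y}}{5} = - \frac{23}{5 Y}$)
$\frac{1}{\left(m{\left(-84 \right)} - x{\left(V{\left(0 - -1 \right)} \right)}\right) - 90576} = \frac{1}{\left(\left(-5282 + \left(-84\right)^{2} + 101 \left(-84\right)\right) - - \frac{23}{5 \left(0 - -1\right)}\right) - 90576} = \frac{1}{\left(\left(-5282 + 7056 - 8484\right) - - \frac{23}{5 \left(0 + 1\right)}\right) - 90576} = \frac{1}{\left(-6710 - - \frac{23}{5 \cdot 1}\right) - 90576} = \frac{1}{\left(-6710 - \left(- \frac{23}{5}\right) 1\right) - 90576} = \frac{1}{\left(-6710 - - \frac{23}{5}\right) - 90576} = \frac{1}{\left(-6710 + \frac{23}{5}\right) - 90576} = \frac{1}{- \frac{33527}{5} - 90576} = \frac{1}{- \frac{486407}{5}} = - \frac{5}{486407}$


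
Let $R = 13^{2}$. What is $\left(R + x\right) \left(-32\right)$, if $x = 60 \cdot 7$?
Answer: $-18848$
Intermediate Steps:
$R = 169$
$x = 420$
$\left(R + x\right) \left(-32\right) = \left(169 + 420\right) \left(-32\right) = 589 \left(-32\right) = -18848$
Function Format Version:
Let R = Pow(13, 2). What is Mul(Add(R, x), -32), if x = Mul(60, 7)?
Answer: -18848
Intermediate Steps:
R = 169
x = 420
Mul(Add(R, x), -32) = Mul(Add(169, 420), -32) = Mul(589, -32) = -18848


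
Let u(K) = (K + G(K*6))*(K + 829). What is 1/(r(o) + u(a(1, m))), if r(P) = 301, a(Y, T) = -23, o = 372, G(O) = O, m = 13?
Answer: -1/129465 ≈ -7.7241e-6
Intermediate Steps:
u(K) = 7*K*(829 + K) (u(K) = (K + K*6)*(K + 829) = (K + 6*K)*(829 + K) = (7*K)*(829 + K) = 7*K*(829 + K))
1/(r(o) + u(a(1, m))) = 1/(301 + 7*(-23)*(829 - 23)) = 1/(301 + 7*(-23)*806) = 1/(301 - 129766) = 1/(-129465) = -1/129465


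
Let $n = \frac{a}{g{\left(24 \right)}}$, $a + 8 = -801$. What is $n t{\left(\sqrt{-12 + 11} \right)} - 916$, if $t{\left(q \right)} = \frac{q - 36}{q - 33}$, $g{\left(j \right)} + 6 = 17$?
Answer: $- \frac{11944741}{11990} - \frac{2427 i}{11990} \approx -996.23 - 0.20242 i$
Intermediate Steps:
$a = -809$ ($a = -8 - 801 = -809$)
$g{\left(j \right)} = 11$ ($g{\left(j \right)} = -6 + 17 = 11$)
$n = - \frac{809}{11} \approx -73.545$
$t{\left(q \right)} = \frac{-36 + q}{-33 + q}$
$n t{\left(\sqrt{-12 + 11} \right)} - 916 = - \frac{809 \frac{-36 + \sqrt{-12 + 11}}{-33 + \sqrt{-12 + 11}}}{11} - 916 = - \frac{809 \frac{-36 + \sqrt{-1}}{-33 + \sqrt{-1}}}{11} - 916 = - \frac{809 \frac{-36 + i}{-33 + i}}{11} - 916 = - \frac{809 \frac{-33 - i}{1090} \left(-36 + i\right)}{11} - 916 = - \frac{809 \frac{\left(-36 + i\right) \left(-33 - i\right)}{1090}}{11} - 916 = - \frac{809 \left(-36 + i\right) \left(-33 - i\right)}{11990} - 916 = -916 - \frac{809 \left(-36 + i\right) \left(-33 - i\right)}{11990}$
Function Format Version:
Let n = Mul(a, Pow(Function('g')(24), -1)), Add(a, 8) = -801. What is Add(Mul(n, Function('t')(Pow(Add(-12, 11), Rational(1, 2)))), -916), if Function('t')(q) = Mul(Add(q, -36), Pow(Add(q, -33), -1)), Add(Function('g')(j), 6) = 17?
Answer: Add(Rational(-11944741, 11990), Mul(Rational(-2427, 11990), I)) ≈ Add(-996.23, Mul(-0.20242, I))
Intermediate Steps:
a = -809 (a = Add(-8, -801) = -809)
Function('g')(j) = 11 (Function('g')(j) = Add(-6, 17) = 11)
n = Rational(-809, 11) (n = Mul(-809, Pow(11, -1)) = Mul(-809, Rational(1, 11)) = Rational(-809, 11) ≈ -73.545)
Function('t')(q) = Mul(Pow(Add(-33, q), -1), Add(-36, q)) (Function('t')(q) = Mul(Add(-36, q), Pow(Add(-33, q), -1)) = Mul(Pow(Add(-33, q), -1), Add(-36, q)))
Add(Mul(n, Function('t')(Pow(Add(-12, 11), Rational(1, 2)))), -916) = Add(Mul(Rational(-809, 11), Mul(Pow(Add(-33, Pow(Add(-12, 11), Rational(1, 2))), -1), Add(-36, Pow(Add(-12, 11), Rational(1, 2))))), -916) = Add(Mul(Rational(-809, 11), Mul(Pow(Add(-33, Pow(-1, Rational(1, 2))), -1), Add(-36, Pow(-1, Rational(1, 2))))), -916) = Add(Mul(Rational(-809, 11), Mul(Pow(Add(-33, I), -1), Add(-36, I))), -916) = Add(Mul(Rational(-809, 11), Mul(Mul(Rational(1, 1090), Add(-33, Mul(-1, I))), Add(-36, I))), -916) = Add(Mul(Rational(-809, 11), Mul(Rational(1, 1090), Add(-36, I), Add(-33, Mul(-1, I)))), -916) = Add(Mul(Rational(-809, 11990), Add(-36, I), Add(-33, Mul(-1, I))), -916) = Add(-916, Mul(Rational(-809, 11990), Add(-36, I), Add(-33, Mul(-1, I))))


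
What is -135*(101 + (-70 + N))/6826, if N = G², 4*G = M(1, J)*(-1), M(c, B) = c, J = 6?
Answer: -67095/109216 ≈ -0.61433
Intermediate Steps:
G = -¼ (G = (1*(-1))/4 = (¼)*(-1) = -¼ ≈ -0.25000)
N = 1/16 (N = (-¼)² = 1/16 ≈ 0.062500)
-135*(101 + (-70 + N))/6826 = -135*(101 + (-70 + 1/16))/6826 = -135*(101 - 1119/16)*(1/6826) = -135*497/16*(1/6826) = -67095/16*1/6826 = -67095/109216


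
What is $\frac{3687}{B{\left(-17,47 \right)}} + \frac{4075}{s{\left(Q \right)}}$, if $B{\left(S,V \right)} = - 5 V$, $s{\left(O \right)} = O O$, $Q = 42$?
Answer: $- \frac{5546243}{414540} \approx -13.379$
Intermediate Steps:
$s{\left(O \right)} = O^{2}$
$\frac{3687}{B{\left(-17,47 \right)}} + \frac{4075}{s{\left(Q \right)}} = \frac{3687}{\left(-5\right) 47} + \frac{4075}{42^{2}} = \frac{3687}{-235} + \frac{4075}{1764} = 3687 \left(- \frac{1}{235}\right) + 4075 \cdot \frac{1}{1764} = - \frac{3687}{235} + \frac{4075}{1764} = - \frac{5546243}{414540}$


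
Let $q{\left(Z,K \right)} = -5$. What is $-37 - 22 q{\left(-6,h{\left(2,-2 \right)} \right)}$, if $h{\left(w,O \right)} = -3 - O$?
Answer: $73$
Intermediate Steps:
$-37 - 22 q{\left(-6,h{\left(2,-2 \right)} \right)} = -37 - -110 = -37 + 110 = 73$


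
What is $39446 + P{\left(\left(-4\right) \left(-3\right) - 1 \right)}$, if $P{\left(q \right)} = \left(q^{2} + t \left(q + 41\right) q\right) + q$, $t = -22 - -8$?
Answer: $31570$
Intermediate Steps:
$t = -14$ ($t = -22 + 8 = -14$)
$P{\left(q \right)} = q + q^{2} + q \left(-574 - 14 q\right)$ ($P{\left(q \right)} = \left(q^{2} + - 14 \left(q + 41\right) q\right) + q = \left(q^{2} + - 14 \left(41 + q\right) q\right) + q = \left(q^{2} + \left(-574 - 14 q\right) q\right) + q = \left(q^{2} + q \left(-574 - 14 q\right)\right) + q = q + q^{2} + q \left(-574 - 14 q\right)$)
$39446 + P{\left(\left(-4\right) \left(-3\right) - 1 \right)} = 39446 + \left(\left(-4\right) \left(-3\right) - 1\right) \left(-573 - 13 \left(\left(-4\right) \left(-3\right) - 1\right)\right) = 39446 + \left(12 - 1\right) \left(-573 - 13 \left(12 - 1\right)\right) = 39446 + 11 \left(-573 - 143\right) = 39446 + 11 \left(-716\right) = 39446 - 7876 = 31570$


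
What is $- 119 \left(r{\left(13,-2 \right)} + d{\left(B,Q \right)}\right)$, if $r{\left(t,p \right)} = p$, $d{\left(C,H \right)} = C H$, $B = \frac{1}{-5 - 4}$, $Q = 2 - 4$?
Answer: $\frac{1904}{9} \approx 211.56$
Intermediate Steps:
$Q = -2$ ($Q = 2 - 4 = -2$)
$B = - \frac{1}{9}$ ($B = \frac{1}{-5 - 4} = \frac{1}{-9} = - \frac{1}{9} \approx -0.11111$)
$- 119 \left(r{\left(13,-2 \right)} + d{\left(B,Q \right)}\right) = - 119 \left(-2 - - \frac{2}{9}\right) = - 119 \left(-2 + \frac{2}{9}\right) = \left(-119\right) \left(- \frac{16}{9}\right) = \frac{1904}{9}$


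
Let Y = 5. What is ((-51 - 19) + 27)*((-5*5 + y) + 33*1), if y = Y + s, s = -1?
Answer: -516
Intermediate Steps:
y = 4 (y = 5 - 1 = 4)
((-51 - 19) + 27)*((-5*5 + y) + 33*1) = ((-51 - 19) + 27)*((-5*5 + 4) + 33*1) = (-70 + 27)*((-25 + 4) + 33) = -43*(-21 + 33) = -43*12 = -516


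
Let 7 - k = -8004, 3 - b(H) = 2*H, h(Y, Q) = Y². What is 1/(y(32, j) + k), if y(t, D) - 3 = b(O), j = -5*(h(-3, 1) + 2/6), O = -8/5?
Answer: 5/40101 ≈ 0.00012469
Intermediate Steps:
O = -8/5 (O = -8*⅕ = -8/5 ≈ -1.6000)
b(H) = 3 - 2*H
j = -140/3 (j = -5*((-3)² + 2/6) = -5*(9 + 2*(⅙)) = -5*(9 + ⅓) = -5*28/3 = -140/3 ≈ -46.667)
y(t, D) = 46/5 (y(t, D) = 3 + (3 - 2*(-8/5)) = 3 + (3 + 16/5) = 3 + 31/5 = 46/5)
k = 8011 (k = 7 - 1*(-8004) = 7 + 8004 = 8011)
1/(y(32, j) + k) = 1/(46/5 + 8011) = 1/(40101/5) = 5/40101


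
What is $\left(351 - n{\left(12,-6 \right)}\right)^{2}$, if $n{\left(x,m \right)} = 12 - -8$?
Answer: $109561$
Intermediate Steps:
$n{\left(x,m \right)} = 20$ ($n{\left(x,m \right)} = 12 + 8 = 20$)
$\left(351 - n{\left(12,-6 \right)}\right)^{2} = \left(351 - 20\right)^{2} = 331^{2} = 109561$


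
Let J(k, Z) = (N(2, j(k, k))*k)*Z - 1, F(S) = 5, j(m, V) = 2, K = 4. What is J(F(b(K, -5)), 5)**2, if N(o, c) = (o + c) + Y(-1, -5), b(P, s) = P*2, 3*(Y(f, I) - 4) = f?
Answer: 327184/9 ≈ 36354.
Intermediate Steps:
Y(f, I) = 4 + f/3
b(P, s) = 2*P
N(o, c) = 11/3 + c + o (N(o, c) = (o + c) + (4 + (1/3)*(-1)) = (c + o) + (4 - 1/3) = (c + o) + 11/3 = 11/3 + c + o)
J(k, Z) = -1 + 23*Z*k/3 (J(k, Z) = ((11/3 + 2 + 2)*k)*Z - 1 = (23*k/3)*Z - 1 = 23*Z*k/3 - 1 = -1 + 23*Z*k/3)
J(F(b(K, -5)), 5)**2 = (-1 + (23/3)*5*5)**2 = (-1 + 575/3)**2 = (572/3)**2 = 327184/9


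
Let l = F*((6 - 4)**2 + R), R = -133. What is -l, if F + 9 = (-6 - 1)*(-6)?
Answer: 4257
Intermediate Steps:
F = 33 (F = -9 + (-6 - 1)*(-6) = -9 - 7*(-6) = -9 + 42 = 33)
l = -4257 (l = 33*((6 - 4)**2 - 133) = 33*(2**2 - 133) = 33*(4 - 133) = 33*(-129) = -4257)
-l = -1*(-4257) = 4257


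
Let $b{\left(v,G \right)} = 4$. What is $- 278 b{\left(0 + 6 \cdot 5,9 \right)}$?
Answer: $-1112$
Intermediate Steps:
$- 278 b{\left(0 + 6 \cdot 5,9 \right)} = \left(-278\right) 4 = -1112$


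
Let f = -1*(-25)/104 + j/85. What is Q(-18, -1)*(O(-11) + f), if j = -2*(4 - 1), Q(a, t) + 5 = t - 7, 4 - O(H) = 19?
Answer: 131099/680 ≈ 192.79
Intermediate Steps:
O(H) = -15 (O(H) = 4 - 1*19 = 4 - 19 = -15)
Q(a, t) = -12 + t (Q(a, t) = -5 + (t - 7) = -5 + (-7 + t) = -12 + t)
j = -6 (j = -2*3 = -6)
f = 1501/8840 (f = -1*(-25)/104 - 6/85 = 25*(1/104) - 6*1/85 = 25/104 - 6/85 = 1501/8840 ≈ 0.16980)
Q(-18, -1)*(O(-11) + f) = (-12 - 1)*(-15 + 1501/8840) = -13*(-131099/8840) = 131099/680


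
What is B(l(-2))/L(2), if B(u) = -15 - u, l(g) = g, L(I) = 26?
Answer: -1/2 ≈ -0.50000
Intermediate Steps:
B(l(-2))/L(2) = (-15 - 1*(-2))/26 = (-15 + 2)*(1/26) = -13*1/26 = -1/2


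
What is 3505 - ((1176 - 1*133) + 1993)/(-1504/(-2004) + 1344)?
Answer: 589966891/168430 ≈ 3502.7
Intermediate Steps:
3505 - ((1176 - 1*133) + 1993)/(-1504/(-2004) + 1344) = 3505 - ((1176 - 133) + 1993)/(-1504*(-1/2004) + 1344) = 3505 - (1043 + 1993)/(376/501 + 1344) = 3505 - 3036/673720/501 = 3505 - 3036*501/673720 = 3505 - 1*380259/168430 = 3505 - 380259/168430 = 589966891/168430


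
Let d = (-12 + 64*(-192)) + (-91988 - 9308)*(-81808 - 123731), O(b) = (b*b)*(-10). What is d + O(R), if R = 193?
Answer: 20819893754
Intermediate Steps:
O(b) = -10*b**2 (O(b) = b**2*(-10) = -10*b**2)
d = 20820266244 (d = (-12 - 12288) - 101296*(-205539) = -12300 + 20820278544 = 20820266244)
d + O(R) = 20820266244 - 10*193**2 = 20820266244 - 10*37249 = 20820266244 - 372490 = 20819893754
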